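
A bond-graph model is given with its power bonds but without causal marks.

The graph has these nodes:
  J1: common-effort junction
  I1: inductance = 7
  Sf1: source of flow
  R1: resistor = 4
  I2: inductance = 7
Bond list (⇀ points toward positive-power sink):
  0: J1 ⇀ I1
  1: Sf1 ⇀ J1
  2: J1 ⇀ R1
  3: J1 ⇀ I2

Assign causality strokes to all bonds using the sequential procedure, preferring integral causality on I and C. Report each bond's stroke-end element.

β0 |I1
β1 |Sf1
β2 |J1
β3 |I2

b1 stroke at Sf1  (source Sf1 imposes f)
b0 stroke at I1  (prefer integral on I1)
b3 stroke at I2  (prefer integral on I2)
b2 stroke at J1  (J1 needs exactly one e-in)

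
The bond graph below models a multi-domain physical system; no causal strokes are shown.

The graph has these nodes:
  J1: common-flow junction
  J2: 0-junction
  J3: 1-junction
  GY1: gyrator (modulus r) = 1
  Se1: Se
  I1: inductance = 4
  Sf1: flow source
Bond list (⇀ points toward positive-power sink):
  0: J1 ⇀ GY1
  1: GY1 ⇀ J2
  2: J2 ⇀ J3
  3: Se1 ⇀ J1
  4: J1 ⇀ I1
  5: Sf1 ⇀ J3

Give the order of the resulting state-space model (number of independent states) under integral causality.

1  (I1 all integral)

#3 stroke→J1  (Se1: effort source, stroke at far end)
#5 stroke→Sf1  (Sf1: flow source, stroke at near end)
#2 stroke→J3  (J3: bond 5 brought flow, rest push out)
#1 stroke→J2  (only one effort-in slot at J2)
#0 stroke→J1  (through GY1, causality inverts; strokes same side of GY1)
#4 stroke→I1  (closing 1-jn rule on J1)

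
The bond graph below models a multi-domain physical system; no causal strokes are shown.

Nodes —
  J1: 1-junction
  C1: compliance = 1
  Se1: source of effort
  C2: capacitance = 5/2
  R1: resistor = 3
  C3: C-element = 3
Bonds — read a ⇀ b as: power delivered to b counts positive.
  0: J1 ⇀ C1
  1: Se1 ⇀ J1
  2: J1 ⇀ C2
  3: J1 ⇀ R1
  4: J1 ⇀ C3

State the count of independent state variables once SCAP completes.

3  (C1, C2, C3 all integral)

bond 1 stroke→J1  (source Se1 imposes e)
bond 0 stroke→J1  (prefer integral on C1)
bond 2 stroke→J1  (C2 integral (e out))
bond 4 stroke→J1  (C3 integral (e out))
bond 3 stroke→R1  (closing 1-jn rule on J1)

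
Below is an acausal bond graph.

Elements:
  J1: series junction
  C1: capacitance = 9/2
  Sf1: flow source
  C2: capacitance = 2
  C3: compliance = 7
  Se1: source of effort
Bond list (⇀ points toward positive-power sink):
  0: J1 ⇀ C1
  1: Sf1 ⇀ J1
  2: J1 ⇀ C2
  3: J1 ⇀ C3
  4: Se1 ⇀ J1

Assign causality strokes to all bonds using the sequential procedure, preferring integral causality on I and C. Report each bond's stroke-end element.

bond 1 stroke at Sf1  (Sf1 fixes flow; stroke at Sf1)
bond 4 stroke at J1  (Se1 fixes effort; stroke away)
bond 0 stroke at J1  (J1: bond 1 brought flow, rest push out)
bond 2 stroke at J1  (common-f at J1 fixed by 1)
bond 3 stroke at J1  (1-jn J1 has f-setter on 1)

bond 0 →J1
bond 1 →Sf1
bond 2 →J1
bond 3 →J1
bond 4 →J1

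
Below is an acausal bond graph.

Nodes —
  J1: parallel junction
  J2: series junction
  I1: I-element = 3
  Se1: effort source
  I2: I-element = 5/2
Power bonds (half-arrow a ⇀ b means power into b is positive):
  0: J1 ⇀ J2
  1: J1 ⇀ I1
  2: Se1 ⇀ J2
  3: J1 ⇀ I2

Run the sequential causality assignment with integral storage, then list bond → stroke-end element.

#2 stroke→J2  (Se1 fixes effort; stroke away)
#0 stroke→J1  (only one flow-in slot at J2)
#1 stroke→I1  (0-jn J1 has e-setter on 0)
#3 stroke→I2  (J1: bond 0 brought effort, rest push out)

b0 stroke→J1
b1 stroke→I1
b2 stroke→J2
b3 stroke→I2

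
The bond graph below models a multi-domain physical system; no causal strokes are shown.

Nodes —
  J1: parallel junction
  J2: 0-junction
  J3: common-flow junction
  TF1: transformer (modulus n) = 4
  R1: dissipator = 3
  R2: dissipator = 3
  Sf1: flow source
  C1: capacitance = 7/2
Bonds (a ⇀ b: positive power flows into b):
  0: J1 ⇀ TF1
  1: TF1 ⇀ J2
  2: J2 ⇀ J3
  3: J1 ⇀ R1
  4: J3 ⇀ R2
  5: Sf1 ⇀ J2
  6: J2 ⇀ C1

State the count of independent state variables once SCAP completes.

1  (C1 all integral)

β5 stroke→Sf1  (Sf1 fixes flow; stroke at Sf1)
β6 stroke→J2  (prefer integral on C1)
β1 stroke→TF1  (J2: bond 6 brought effort, rest push out)
β2 stroke→J3  (0-jn J2 has e-setter on 6)
β4 stroke→R2  (J3: last free bond brings flow in)
β0 stroke→J1  (TF TF1: opposite of bond 1)
β3 stroke→R1  (J1 effort already set via bond 0)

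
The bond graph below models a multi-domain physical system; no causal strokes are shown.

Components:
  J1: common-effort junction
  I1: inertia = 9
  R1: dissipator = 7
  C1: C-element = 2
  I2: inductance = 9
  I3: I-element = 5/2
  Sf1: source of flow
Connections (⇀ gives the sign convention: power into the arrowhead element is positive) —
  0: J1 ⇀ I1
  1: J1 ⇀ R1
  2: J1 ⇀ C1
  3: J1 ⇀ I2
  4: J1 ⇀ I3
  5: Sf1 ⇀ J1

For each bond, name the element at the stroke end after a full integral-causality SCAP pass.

β5 stroke at Sf1  (Sf1 fixes flow; stroke at Sf1)
β0 stroke at I1  (I1 integral (f out))
β2 stroke at J1  (C1: C, integral causality)
β1 stroke at R1  (J1 effort already set via bond 2)
β3 stroke at I2  (J1 effort already set via bond 2)
β4 stroke at I3  (common-e at J1 fixed by 2)

#0 stroke at I1
#1 stroke at R1
#2 stroke at J1
#3 stroke at I2
#4 stroke at I3
#5 stroke at Sf1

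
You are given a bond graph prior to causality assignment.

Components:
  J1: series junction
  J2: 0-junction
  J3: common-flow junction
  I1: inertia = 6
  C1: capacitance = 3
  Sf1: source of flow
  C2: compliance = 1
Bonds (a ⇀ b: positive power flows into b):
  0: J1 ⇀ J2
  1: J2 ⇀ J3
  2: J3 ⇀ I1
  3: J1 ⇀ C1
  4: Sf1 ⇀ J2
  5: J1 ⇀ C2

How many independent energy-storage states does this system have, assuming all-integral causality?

3  (C1, C2, I1 all integral)

b4 |Sf1  (source Sf1 imposes f)
b2 |I1  (prefer integral on I1)
b1 |J3  (J3: bond 2 brought flow, rest push out)
b0 |J2  (J2 needs exactly one e-in)
b3 |J1  (J1 flow already set via bond 0)
b5 |J1  (1-jn J1 has f-setter on 0)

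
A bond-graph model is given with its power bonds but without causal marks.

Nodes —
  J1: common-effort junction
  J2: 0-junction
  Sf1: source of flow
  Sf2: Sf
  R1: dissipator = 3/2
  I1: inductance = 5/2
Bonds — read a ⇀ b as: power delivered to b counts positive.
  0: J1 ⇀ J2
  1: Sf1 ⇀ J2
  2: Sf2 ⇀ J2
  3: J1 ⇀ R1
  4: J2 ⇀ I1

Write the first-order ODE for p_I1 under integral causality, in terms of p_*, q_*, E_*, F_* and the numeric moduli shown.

dp_I1/dt = 3*F_Sf1/2 + 3*F_Sf2/2 - 3*p_I1/5

β1 →Sf1  (Sf1 fixes flow; stroke at Sf1)
β2 →Sf2  (source Sf2 imposes f)
β4 →I1  (I1: I, integral causality)
β0 →J2  (J2 needs exactly one e-in)
β3 →J1  (closing 0-jn rule on J1)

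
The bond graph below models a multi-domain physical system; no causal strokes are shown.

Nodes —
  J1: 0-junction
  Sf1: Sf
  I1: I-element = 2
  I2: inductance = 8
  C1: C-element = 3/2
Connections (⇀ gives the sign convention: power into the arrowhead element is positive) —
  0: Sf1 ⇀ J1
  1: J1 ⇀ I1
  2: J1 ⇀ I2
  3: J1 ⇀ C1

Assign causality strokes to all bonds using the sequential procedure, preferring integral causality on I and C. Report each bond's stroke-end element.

β0 |Sf1
β1 |I1
β2 |I2
β3 |J1

b0 stroke→Sf1  (Sf1: flow source, stroke at near end)
b1 stroke→I1  (I1: I, integral causality)
b2 stroke→I2  (I2 outputs flow p/I2)
b3 stroke→J1  (closing 0-jn rule on J1)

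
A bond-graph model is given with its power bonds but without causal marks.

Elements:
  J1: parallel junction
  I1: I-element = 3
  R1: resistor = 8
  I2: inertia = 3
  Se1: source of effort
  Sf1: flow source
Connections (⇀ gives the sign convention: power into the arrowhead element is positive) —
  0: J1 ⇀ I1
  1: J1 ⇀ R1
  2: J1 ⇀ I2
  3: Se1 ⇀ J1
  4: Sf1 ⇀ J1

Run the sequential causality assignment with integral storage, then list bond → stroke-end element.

β0 |I1
β1 |R1
β2 |I2
β3 |J1
β4 |Sf1

b3 |J1  (source Se1 imposes e)
b4 |Sf1  (Sf1 (Sf) sets flow on bond)
b0 |I1  (J1 effort already set via bond 3)
b1 |R1  (0-jn J1 has e-setter on 3)
b2 |I2  (0-jn J1 has e-setter on 3)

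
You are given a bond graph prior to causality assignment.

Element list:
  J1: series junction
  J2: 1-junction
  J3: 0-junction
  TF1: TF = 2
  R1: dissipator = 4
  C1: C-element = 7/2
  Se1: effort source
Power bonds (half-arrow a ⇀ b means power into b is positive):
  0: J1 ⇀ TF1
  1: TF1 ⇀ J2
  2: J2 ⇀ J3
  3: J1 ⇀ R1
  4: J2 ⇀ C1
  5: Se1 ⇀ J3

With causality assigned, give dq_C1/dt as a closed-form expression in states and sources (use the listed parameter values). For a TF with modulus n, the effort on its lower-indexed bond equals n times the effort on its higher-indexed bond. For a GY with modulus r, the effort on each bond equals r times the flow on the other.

bond 5 →J3  (Se1 (Se) sets effort on bond)
bond 2 →J2  (J3: bond 5 brought effort, rest push out)
bond 4 →J2  (C1 integral (e out))
bond 1 →TF1  (J2: last free bond brings flow in)
bond 0 →J1  (TF1: transformer flips bond 1)
bond 3 →R1  (only one flow-in slot at J1)

dq_C1/dt = -E_Se1 - 2*q_C1/7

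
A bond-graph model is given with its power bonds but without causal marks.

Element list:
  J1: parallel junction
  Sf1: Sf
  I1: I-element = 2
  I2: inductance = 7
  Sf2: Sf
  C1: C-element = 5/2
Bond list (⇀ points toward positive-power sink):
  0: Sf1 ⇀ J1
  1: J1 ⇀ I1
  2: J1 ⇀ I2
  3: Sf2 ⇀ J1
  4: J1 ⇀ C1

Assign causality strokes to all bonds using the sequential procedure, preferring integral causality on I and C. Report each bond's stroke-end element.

β0 |Sf1  (Sf1 (Sf) sets flow on bond)
β3 |Sf2  (Sf2: flow source, stroke at near end)
β1 |I1  (prefer integral on I1)
β2 |I2  (I2 outputs flow p/I2)
β4 |J1  (only one effort-in slot at J1)

b0 |Sf1
b1 |I1
b2 |I2
b3 |Sf2
b4 |J1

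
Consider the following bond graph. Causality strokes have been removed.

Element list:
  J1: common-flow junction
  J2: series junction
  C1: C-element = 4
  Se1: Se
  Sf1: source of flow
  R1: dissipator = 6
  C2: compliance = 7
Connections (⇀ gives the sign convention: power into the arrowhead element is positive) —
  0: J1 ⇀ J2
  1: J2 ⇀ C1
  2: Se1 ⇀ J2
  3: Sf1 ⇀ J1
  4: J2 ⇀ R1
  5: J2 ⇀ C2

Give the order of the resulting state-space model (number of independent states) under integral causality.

b2 |J2  (Se1 (Se) sets effort on bond)
b3 |Sf1  (Sf1: flow source, stroke at near end)
b0 |J1  (1-jn J1 has f-setter on 3)
b1 |J2  (J2: bond 0 brought flow, rest push out)
b4 |J2  (1-jn J2 has f-setter on 0)
b5 |J2  (1-jn J2 has f-setter on 0)

2  (C1, C2 all integral)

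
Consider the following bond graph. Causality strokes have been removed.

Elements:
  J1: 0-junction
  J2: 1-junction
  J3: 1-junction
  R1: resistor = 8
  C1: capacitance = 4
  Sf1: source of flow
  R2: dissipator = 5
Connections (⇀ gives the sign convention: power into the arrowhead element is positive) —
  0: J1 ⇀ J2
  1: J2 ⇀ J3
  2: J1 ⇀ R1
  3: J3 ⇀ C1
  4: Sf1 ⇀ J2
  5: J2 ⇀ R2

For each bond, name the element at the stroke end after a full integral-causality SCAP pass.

bond 4 stroke at Sf1  (Sf1 fixes flow; stroke at Sf1)
bond 0 stroke at J2  (1-jn J2 has f-setter on 4)
bond 1 stroke at J2  (J2: bond 4 brought flow, rest push out)
bond 5 stroke at J2  (J2: bond 4 brought flow, rest push out)
bond 3 stroke at J3  (common-f at J3 fixed by 1)
bond 2 stroke at J1  (only one effort-in slot at J1)

b0 →J2
b1 →J2
b2 →J1
b3 →J3
b4 →Sf1
b5 →J2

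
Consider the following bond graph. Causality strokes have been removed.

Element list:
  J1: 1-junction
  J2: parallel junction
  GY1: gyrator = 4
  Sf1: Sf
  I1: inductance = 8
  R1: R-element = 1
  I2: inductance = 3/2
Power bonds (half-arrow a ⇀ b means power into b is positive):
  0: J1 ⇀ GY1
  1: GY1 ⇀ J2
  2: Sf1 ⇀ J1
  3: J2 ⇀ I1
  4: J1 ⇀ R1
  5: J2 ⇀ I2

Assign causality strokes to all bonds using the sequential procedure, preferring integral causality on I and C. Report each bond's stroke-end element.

bond 2 →Sf1  (Sf1 (Sf) sets flow on bond)
bond 0 →J1  (J1: bond 2 brought flow, rest push out)
bond 4 →J1  (J1: bond 2 brought flow, rest push out)
bond 1 →J2  (GY1: gyrator matches bond 0)
bond 3 →I1  (common-e at J2 fixed by 1)
bond 5 →I2  (J2 effort already set via bond 1)

#0 stroke→J1
#1 stroke→J2
#2 stroke→Sf1
#3 stroke→I1
#4 stroke→J1
#5 stroke→I2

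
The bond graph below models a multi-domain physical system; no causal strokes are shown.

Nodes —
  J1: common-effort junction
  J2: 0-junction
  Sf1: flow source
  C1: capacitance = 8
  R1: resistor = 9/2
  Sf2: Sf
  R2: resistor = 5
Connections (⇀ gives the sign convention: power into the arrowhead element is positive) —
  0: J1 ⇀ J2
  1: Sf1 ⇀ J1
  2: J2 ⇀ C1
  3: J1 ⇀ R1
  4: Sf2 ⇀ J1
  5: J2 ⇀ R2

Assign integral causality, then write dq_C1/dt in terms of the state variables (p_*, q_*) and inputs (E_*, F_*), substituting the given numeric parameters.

bond 1 |Sf1  (Sf1 (Sf) sets flow on bond)
bond 4 |Sf2  (Sf2: flow source, stroke at near end)
bond 2 |J2  (prefer integral on C1)
bond 0 |J1  (J2: bond 2 brought effort, rest push out)
bond 5 |R2  (J2 effort already set via bond 2)
bond 3 |R1  (common-e at J1 fixed by 0)

dq_C1/dt = F_Sf1 + F_Sf2 - 19*q_C1/360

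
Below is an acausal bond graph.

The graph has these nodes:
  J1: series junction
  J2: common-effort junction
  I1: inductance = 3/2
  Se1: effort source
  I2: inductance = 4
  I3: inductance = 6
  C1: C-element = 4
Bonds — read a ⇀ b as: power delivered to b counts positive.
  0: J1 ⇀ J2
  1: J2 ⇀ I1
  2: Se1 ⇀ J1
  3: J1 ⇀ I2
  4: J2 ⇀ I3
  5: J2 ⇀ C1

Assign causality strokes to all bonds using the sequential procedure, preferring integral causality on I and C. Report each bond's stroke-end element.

β0 |J1
β1 |I1
β2 |J1
β3 |I2
β4 |I3
β5 |J2

b2 →J1  (Se1 (Se) sets effort on bond)
b1 →I1  (I1 outputs flow p/I1)
b3 →I2  (I2: I, integral causality)
b0 →J1  (J1: bond 3 brought flow, rest push out)
b4 →I3  (I3: I, integral causality)
b5 →J2  (J2 needs exactly one e-in)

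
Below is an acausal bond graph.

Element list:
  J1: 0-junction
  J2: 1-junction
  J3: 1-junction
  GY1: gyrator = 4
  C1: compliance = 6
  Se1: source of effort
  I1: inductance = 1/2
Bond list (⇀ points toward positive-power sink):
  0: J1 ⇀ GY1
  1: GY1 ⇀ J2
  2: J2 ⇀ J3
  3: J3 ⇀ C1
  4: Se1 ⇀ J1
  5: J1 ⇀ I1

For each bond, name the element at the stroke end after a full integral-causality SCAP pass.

bond 4 →J1  (Se1 (Se) sets effort on bond)
bond 0 →GY1  (J1: bond 4 brought effort, rest push out)
bond 5 →I1  (common-e at J1 fixed by 4)
bond 1 →GY1  (GY1: gyrator matches bond 0)
bond 2 →J2  (common-f at J2 fixed by 1)
bond 3 →J3  (J3 flow already set via bond 2)

#0 →GY1
#1 →GY1
#2 →J2
#3 →J3
#4 →J1
#5 →I1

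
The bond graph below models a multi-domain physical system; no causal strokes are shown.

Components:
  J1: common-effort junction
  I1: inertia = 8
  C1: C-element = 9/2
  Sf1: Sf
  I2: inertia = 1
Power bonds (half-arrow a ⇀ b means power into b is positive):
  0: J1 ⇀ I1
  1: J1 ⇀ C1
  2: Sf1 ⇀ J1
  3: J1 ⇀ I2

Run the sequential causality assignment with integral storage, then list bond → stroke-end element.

b0 |I1
b1 |J1
b2 |Sf1
b3 |I2

β2 stroke→Sf1  (source Sf1 imposes f)
β0 stroke→I1  (I1 integral (f out))
β1 stroke→J1  (prefer integral on C1)
β3 stroke→I2  (common-e at J1 fixed by 1)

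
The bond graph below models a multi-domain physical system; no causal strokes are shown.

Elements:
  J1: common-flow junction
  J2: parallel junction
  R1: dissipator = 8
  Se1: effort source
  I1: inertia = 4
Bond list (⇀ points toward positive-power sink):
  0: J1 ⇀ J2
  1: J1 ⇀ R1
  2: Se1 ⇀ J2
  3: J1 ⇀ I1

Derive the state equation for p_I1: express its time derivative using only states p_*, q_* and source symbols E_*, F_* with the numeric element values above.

b2 stroke→J2  (source Se1 imposes e)
b0 stroke→J1  (common-e at J2 fixed by 2)
b3 stroke→I1  (I1: I, integral causality)
b1 stroke→J1  (1-jn J1 has f-setter on 3)

dp_I1/dt = -E_Se1 - 2*p_I1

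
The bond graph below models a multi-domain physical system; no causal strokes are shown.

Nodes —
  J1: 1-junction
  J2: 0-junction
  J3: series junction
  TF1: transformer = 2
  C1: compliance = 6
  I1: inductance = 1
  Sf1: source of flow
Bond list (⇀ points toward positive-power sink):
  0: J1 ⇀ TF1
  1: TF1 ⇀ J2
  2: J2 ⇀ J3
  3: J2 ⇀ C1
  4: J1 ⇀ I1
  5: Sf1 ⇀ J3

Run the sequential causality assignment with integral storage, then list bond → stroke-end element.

bond 0 |J1
bond 1 |TF1
bond 2 |J3
bond 3 |J2
bond 4 |I1
bond 5 |Sf1

b5 stroke at Sf1  (Sf1: flow source, stroke at near end)
b2 stroke at J3  (J3 flow already set via bond 5)
b3 stroke at J2  (C1 outputs effort q/C1)
b1 stroke at TF1  (J2: bond 3 brought effort, rest push out)
b0 stroke at J1  (TF TF1: opposite of bond 1)
b4 stroke at I1  (J1: last free bond brings flow in)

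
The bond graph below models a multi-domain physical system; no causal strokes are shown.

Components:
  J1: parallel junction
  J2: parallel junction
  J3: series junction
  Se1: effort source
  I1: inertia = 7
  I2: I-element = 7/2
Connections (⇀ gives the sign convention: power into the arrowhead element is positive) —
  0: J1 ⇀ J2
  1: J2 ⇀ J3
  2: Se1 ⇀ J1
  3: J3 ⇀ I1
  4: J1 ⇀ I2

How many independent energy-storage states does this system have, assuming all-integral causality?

b2 stroke→J1  (Se1 (Se) sets effort on bond)
b0 stroke→J2  (0-jn J1 has e-setter on 2)
b4 stroke→I2  (common-e at J1 fixed by 2)
b1 stroke→J3  (J2: bond 0 brought effort, rest push out)
b3 stroke→I1  (J3 needs exactly one f-in)

2  (I1, I2 all integral)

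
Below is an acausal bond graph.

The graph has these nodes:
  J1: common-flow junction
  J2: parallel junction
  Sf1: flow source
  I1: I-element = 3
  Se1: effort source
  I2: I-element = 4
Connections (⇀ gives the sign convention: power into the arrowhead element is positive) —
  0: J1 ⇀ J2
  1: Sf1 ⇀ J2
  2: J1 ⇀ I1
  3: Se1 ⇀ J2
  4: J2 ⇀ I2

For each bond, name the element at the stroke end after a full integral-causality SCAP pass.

β0 stroke at J1
β1 stroke at Sf1
β2 stroke at I1
β3 stroke at J2
β4 stroke at I2

bond 1 stroke→Sf1  (Sf1 (Sf) sets flow on bond)
bond 3 stroke→J2  (Se1 (Se) sets effort on bond)
bond 0 stroke→J1  (0-jn J2 has e-setter on 3)
bond 4 stroke→I2  (0-jn J2 has e-setter on 3)
bond 2 stroke→I1  (only one flow-in slot at J1)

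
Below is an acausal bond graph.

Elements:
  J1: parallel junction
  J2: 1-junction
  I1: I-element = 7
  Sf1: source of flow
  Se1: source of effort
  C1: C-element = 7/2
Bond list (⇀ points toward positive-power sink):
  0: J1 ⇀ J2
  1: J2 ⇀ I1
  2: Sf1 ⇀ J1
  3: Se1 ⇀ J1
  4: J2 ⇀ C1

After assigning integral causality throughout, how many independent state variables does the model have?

β2 →Sf1  (Sf1 fixes flow; stroke at Sf1)
β3 →J1  (Se1 (Se) sets effort on bond)
β0 →J2  (J1: bond 3 brought effort, rest push out)
β1 →I1  (I1: I, integral causality)
β4 →J2  (1-jn J2 has f-setter on 1)

2  (C1, I1 all integral)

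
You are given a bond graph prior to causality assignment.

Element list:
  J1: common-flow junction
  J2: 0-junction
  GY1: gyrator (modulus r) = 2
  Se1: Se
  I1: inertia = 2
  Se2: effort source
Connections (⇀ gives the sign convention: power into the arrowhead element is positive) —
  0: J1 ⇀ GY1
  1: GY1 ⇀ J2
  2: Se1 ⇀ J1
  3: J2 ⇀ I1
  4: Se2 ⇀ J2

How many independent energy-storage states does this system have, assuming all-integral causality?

1  (I1 all integral)

#2 →J1  (source Se1 imposes e)
#4 →J2  (source Se2 imposes e)
#0 →GY1  (J1 needs exactly one f-in)
#1 →GY1  (common-e at J2 fixed by 4)
#3 →I1  (J2 effort already set via bond 4)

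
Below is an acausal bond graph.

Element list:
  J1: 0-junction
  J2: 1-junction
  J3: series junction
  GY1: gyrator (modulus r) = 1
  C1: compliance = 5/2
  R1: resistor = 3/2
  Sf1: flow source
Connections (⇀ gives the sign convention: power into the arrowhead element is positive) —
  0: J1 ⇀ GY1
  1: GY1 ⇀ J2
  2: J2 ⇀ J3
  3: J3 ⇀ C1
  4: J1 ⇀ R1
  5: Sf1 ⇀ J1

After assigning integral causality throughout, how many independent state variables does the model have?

1  (C1 all integral)

bond 5 |Sf1  (source Sf1 imposes f)
bond 3 |J3  (C1 outputs effort q/C1)
bond 2 |J2  (only one flow-in slot at J3)
bond 1 |GY1  (only one flow-in slot at J2)
bond 0 |GY1  (GY1: gyrator matches bond 1)
bond 4 |J1  (J1 needs exactly one e-in)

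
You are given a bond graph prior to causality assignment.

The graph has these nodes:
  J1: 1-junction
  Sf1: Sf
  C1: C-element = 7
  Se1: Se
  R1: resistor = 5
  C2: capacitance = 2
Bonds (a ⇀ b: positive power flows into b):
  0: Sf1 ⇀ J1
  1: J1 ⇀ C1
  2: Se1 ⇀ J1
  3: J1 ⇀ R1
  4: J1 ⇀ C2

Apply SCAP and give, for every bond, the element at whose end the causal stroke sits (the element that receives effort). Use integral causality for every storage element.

b0 stroke→Sf1  (source Sf1 imposes f)
b2 stroke→J1  (Se1: effort source, stroke at far end)
b1 stroke→J1  (1-jn J1 has f-setter on 0)
b3 stroke→J1  (common-f at J1 fixed by 0)
b4 stroke→J1  (J1 flow already set via bond 0)

β0 →Sf1
β1 →J1
β2 →J1
β3 →J1
β4 →J1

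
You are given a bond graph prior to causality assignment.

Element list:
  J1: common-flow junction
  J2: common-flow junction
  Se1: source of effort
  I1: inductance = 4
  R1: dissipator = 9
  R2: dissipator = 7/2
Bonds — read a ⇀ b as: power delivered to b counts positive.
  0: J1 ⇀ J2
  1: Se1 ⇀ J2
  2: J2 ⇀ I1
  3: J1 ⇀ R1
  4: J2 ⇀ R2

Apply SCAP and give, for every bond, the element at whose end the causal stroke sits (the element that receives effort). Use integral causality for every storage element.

β0 |J2
β1 |J2
β2 |I1
β3 |J1
β4 |J2

#1 stroke→J2  (source Se1 imposes e)
#2 stroke→I1  (I1 outputs flow p/I1)
#0 stroke→J2  (J2: bond 2 brought flow, rest push out)
#4 stroke→J2  (common-f at J2 fixed by 2)
#3 stroke→J1  (1-jn J1 has f-setter on 0)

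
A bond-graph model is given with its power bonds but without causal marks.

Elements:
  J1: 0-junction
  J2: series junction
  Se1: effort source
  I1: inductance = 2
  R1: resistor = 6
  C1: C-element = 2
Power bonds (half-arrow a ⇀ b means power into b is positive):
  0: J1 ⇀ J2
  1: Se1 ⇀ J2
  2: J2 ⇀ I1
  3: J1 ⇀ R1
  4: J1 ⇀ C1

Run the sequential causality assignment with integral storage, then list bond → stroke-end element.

#0 |J2
#1 |J2
#2 |I1
#3 |R1
#4 |J1

bond 1 stroke→J2  (source Se1 imposes e)
bond 2 stroke→I1  (I1 integral (f out))
bond 0 stroke→J2  (1-jn J2 has f-setter on 2)
bond 4 stroke→J1  (C1 integral (e out))
bond 3 stroke→R1  (common-e at J1 fixed by 4)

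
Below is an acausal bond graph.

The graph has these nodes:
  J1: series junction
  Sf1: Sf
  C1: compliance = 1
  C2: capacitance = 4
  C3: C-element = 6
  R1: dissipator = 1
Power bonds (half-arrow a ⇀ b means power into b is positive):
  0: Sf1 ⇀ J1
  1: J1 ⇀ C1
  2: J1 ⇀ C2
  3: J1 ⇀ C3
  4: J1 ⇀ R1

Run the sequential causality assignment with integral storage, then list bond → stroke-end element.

b0 stroke→Sf1
b1 stroke→J1
b2 stroke→J1
b3 stroke→J1
b4 stroke→J1

b0 |Sf1  (Sf1: flow source, stroke at near end)
b1 |J1  (1-jn J1 has f-setter on 0)
b2 |J1  (J1 flow already set via bond 0)
b3 |J1  (J1: bond 0 brought flow, rest push out)
b4 |J1  (J1: bond 0 brought flow, rest push out)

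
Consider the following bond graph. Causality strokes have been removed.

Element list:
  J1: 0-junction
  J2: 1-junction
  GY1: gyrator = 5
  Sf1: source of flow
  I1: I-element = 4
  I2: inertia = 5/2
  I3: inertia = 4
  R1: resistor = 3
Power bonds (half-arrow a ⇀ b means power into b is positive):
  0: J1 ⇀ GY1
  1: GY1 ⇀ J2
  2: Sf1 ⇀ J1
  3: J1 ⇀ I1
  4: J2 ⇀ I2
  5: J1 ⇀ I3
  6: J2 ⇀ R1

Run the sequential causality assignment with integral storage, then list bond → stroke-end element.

#2 |Sf1  (Sf1: flow source, stroke at near end)
#3 |I1  (I1: I, integral causality)
#4 |I2  (I2: I, integral causality)
#1 |J2  (1-jn J2 has f-setter on 4)
#6 |J2  (common-f at J2 fixed by 4)
#0 |J1  (GY1: gyrator matches bond 1)
#5 |I3  (J1: bond 0 brought effort, rest push out)

b0 →J1
b1 →J2
b2 →Sf1
b3 →I1
b4 →I2
b5 →I3
b6 →J2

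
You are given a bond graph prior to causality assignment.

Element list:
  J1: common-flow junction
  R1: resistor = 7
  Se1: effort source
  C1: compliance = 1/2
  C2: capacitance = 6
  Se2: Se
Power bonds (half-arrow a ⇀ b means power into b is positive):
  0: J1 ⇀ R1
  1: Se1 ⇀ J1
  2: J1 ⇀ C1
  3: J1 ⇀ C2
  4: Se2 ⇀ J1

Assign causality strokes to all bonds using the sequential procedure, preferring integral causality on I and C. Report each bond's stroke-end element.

#0 stroke→R1
#1 stroke→J1
#2 stroke→J1
#3 stroke→J1
#4 stroke→J1

β1 stroke→J1  (Se1 fixes effort; stroke away)
β4 stroke→J1  (source Se2 imposes e)
β2 stroke→J1  (prefer integral on C1)
β3 stroke→J1  (C2: C, integral causality)
β0 stroke→R1  (only one flow-in slot at J1)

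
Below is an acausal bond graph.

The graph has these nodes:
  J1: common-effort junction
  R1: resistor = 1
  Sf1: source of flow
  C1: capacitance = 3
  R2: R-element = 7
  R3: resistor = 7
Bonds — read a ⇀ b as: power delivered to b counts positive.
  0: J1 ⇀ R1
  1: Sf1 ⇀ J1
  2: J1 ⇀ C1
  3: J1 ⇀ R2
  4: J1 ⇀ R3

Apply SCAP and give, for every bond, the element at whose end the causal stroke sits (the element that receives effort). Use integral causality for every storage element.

b0 |R1
b1 |Sf1
b2 |J1
b3 |R2
b4 |R3

β1 stroke→Sf1  (Sf1 (Sf) sets flow on bond)
β2 stroke→J1  (C1 outputs effort q/C1)
β0 stroke→R1  (J1: bond 2 brought effort, rest push out)
β3 stroke→R2  (J1 effort already set via bond 2)
β4 stroke→R3  (0-jn J1 has e-setter on 2)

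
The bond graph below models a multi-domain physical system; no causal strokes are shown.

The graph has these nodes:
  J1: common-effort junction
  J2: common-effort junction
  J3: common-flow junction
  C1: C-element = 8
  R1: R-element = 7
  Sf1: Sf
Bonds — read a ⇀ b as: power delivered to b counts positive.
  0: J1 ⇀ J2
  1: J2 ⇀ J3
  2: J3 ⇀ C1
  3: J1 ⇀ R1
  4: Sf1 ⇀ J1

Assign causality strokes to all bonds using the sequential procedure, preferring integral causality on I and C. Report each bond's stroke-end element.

β0 stroke→J1
β1 stroke→J2
β2 stroke→J3
β3 stroke→R1
β4 stroke→Sf1

b4 stroke→Sf1  (source Sf1 imposes f)
b2 stroke→J3  (prefer integral on C1)
b1 stroke→J2  (closing 1-jn rule on J3)
b0 stroke→J1  (common-e at J2 fixed by 1)
b3 stroke→R1  (J1: bond 0 brought effort, rest push out)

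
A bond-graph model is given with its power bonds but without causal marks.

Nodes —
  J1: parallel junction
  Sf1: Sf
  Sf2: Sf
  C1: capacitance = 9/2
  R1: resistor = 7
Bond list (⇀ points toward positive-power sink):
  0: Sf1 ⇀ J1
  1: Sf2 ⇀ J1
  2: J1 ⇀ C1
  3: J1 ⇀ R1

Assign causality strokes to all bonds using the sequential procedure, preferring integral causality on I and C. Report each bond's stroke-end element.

bond 0 stroke→Sf1  (Sf1: flow source, stroke at near end)
bond 1 stroke→Sf2  (Sf2 (Sf) sets flow on bond)
bond 2 stroke→J1  (C1 integral (e out))
bond 3 stroke→R1  (J1 effort already set via bond 2)

b0 stroke→Sf1
b1 stroke→Sf2
b2 stroke→J1
b3 stroke→R1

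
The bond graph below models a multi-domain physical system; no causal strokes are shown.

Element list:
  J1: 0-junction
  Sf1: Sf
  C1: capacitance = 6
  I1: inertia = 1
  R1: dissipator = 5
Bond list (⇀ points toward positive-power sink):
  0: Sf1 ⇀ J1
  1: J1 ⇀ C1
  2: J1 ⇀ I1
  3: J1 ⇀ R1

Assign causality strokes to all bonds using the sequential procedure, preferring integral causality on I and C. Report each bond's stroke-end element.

b0 stroke at Sf1  (source Sf1 imposes f)
b1 stroke at J1  (C1: C, integral causality)
b2 stroke at I1  (common-e at J1 fixed by 1)
b3 stroke at R1  (J1 effort already set via bond 1)

b0 stroke at Sf1
b1 stroke at J1
b2 stroke at I1
b3 stroke at R1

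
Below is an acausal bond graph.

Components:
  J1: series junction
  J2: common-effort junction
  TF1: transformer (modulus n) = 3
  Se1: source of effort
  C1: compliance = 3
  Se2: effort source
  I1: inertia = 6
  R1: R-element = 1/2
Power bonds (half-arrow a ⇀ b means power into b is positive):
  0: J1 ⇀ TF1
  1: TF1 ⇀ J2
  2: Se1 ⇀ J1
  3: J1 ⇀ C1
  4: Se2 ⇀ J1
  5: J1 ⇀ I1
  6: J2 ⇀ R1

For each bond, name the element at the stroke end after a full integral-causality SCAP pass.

β0 stroke at J1
β1 stroke at TF1
β2 stroke at J1
β3 stroke at J1
β4 stroke at J1
β5 stroke at I1
β6 stroke at J2

#2 |J1  (source Se1 imposes e)
#4 |J1  (Se2 (Se) sets effort on bond)
#3 |J1  (C1 outputs effort q/C1)
#5 |I1  (I1: I, integral causality)
#0 |J1  (1-jn J1 has f-setter on 5)
#1 |TF1  (through TF1, causality passes straight; one stroke at TF1)
#6 |J2  (J2 needs exactly one e-in)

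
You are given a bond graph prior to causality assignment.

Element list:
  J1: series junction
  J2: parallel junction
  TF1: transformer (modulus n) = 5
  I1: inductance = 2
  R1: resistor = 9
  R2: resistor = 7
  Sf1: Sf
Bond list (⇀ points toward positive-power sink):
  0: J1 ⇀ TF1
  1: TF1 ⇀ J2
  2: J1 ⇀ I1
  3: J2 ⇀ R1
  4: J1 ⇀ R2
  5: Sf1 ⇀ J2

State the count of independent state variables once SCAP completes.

1  (I1 all integral)

#5 |Sf1  (source Sf1 imposes f)
#2 |I1  (I1: I, integral causality)
#0 |J1  (common-f at J1 fixed by 2)
#4 |J1  (J1 flow already set via bond 2)
#1 |TF1  (TF TF1: opposite of bond 0)
#3 |J2  (J2 needs exactly one e-in)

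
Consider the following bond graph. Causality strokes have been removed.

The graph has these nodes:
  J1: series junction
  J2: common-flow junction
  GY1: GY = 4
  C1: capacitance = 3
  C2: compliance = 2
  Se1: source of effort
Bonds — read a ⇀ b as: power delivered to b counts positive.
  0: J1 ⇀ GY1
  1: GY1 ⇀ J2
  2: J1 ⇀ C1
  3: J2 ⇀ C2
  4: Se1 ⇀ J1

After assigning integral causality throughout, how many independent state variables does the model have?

β4 |J1  (Se1 fixes effort; stroke away)
β2 |J1  (C1 integral (e out))
β0 |GY1  (J1 needs exactly one f-in)
β1 |GY1  (through GY1, causality inverts; strokes same side of GY1)
β3 |J2  (J2 flow already set via bond 1)

2  (C1, C2 all integral)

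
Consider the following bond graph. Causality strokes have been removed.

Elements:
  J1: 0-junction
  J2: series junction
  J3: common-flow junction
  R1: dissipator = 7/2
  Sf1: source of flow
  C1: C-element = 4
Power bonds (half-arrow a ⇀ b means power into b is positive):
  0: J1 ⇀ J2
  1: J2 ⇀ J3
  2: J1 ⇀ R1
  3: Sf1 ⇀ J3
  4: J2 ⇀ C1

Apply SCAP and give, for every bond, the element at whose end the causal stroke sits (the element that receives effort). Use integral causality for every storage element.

b3 |Sf1  (Sf1 (Sf) sets flow on bond)
b1 |J3  (1-jn J3 has f-setter on 3)
b0 |J2  (common-f at J2 fixed by 1)
b4 |J2  (common-f at J2 fixed by 1)
b2 |J1  (J1 needs exactly one e-in)

bond 0 stroke→J2
bond 1 stroke→J3
bond 2 stroke→J1
bond 3 stroke→Sf1
bond 4 stroke→J2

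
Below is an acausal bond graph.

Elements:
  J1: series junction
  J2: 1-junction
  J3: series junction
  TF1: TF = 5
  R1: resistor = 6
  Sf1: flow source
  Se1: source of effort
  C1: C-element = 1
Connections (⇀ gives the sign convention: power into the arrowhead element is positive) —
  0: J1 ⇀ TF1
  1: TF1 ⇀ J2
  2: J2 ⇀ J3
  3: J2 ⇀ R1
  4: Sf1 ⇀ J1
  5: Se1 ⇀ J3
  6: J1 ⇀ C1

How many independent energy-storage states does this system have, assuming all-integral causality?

1  (C1 all integral)

#4 |Sf1  (Sf1 fixes flow; stroke at Sf1)
#5 |J3  (source Se1 imposes e)
#0 |J1  (J1 flow already set via bond 4)
#6 |J1  (1-jn J1 has f-setter on 4)
#2 |J2  (J3 needs exactly one f-in)
#1 |TF1  (TF1 one-in-one-out from 0)
#3 |J2  (common-f at J2 fixed by 1)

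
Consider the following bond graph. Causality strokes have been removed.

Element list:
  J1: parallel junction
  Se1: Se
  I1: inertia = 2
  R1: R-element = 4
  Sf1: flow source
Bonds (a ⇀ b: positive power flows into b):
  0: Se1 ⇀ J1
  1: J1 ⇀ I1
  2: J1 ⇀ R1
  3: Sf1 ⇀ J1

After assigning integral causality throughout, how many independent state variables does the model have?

1  (I1 all integral)

β0 |J1  (Se1 fixes effort; stroke away)
β3 |Sf1  (Sf1 fixes flow; stroke at Sf1)
β1 |I1  (J1 effort already set via bond 0)
β2 |R1  (J1 effort already set via bond 0)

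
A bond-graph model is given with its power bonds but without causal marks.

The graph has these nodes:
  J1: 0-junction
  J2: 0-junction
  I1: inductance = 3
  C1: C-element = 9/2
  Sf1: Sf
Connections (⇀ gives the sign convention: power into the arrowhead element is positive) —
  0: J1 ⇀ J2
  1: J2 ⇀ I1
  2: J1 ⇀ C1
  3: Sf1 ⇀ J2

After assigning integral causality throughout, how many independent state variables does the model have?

2  (C1, I1 all integral)

bond 3 stroke at Sf1  (source Sf1 imposes f)
bond 1 stroke at I1  (I1 integral (f out))
bond 0 stroke at J2  (J2 needs exactly one e-in)
bond 2 stroke at J1  (J1: last free bond brings effort in)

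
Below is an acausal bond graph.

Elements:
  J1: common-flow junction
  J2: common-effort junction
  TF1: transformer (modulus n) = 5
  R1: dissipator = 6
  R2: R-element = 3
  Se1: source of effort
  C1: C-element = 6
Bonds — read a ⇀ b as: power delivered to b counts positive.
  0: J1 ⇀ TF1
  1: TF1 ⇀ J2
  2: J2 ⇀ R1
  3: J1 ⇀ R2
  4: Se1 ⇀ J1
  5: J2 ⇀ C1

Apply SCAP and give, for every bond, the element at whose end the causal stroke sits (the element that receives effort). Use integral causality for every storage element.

bond 4 →J1  (Se1 (Se) sets effort on bond)
bond 5 →J2  (C1 integral (e out))
bond 1 →TF1  (common-e at J2 fixed by 5)
bond 2 →R1  (common-e at J2 fixed by 5)
bond 0 →J1  (TF TF1: opposite of bond 1)
bond 3 →R2  (only one flow-in slot at J1)

b0 →J1
b1 →TF1
b2 →R1
b3 →R2
b4 →J1
b5 →J2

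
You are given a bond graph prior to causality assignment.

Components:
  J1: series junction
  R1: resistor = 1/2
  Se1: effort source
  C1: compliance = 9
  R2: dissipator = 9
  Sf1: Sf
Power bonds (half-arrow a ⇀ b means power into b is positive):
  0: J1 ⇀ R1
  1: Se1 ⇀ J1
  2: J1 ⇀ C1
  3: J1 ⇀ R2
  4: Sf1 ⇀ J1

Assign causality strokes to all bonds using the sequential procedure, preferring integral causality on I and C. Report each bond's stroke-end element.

bond 1 stroke at J1  (Se1 fixes effort; stroke away)
bond 4 stroke at Sf1  (Sf1 (Sf) sets flow on bond)
bond 0 stroke at J1  (J1 flow already set via bond 4)
bond 2 stroke at J1  (common-f at J1 fixed by 4)
bond 3 stroke at J1  (J1 flow already set via bond 4)

#0 |J1
#1 |J1
#2 |J1
#3 |J1
#4 |Sf1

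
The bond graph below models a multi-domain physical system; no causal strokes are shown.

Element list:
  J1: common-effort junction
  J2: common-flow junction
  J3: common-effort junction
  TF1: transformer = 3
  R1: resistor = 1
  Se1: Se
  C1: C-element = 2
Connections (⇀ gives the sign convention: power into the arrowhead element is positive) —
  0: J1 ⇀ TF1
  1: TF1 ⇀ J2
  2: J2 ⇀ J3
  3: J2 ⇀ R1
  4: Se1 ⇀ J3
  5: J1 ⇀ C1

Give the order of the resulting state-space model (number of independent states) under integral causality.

1  (C1 all integral)

b4 →J3  (Se1 fixes effort; stroke away)
b2 →J2  (J3: bond 4 brought effort, rest push out)
b5 →J1  (C1: C, integral causality)
b0 →TF1  (J1: bond 5 brought effort, rest push out)
b1 →J2  (TF TF1: opposite of bond 0)
b3 →R1  (J2 needs exactly one f-in)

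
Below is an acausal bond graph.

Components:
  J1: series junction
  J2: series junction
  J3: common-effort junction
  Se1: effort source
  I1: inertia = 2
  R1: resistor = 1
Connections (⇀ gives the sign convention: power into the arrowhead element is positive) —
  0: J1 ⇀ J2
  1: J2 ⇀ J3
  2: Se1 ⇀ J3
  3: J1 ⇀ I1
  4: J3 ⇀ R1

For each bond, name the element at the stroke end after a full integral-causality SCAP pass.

#2 stroke→J3  (Se1 fixes effort; stroke away)
#1 stroke→J2  (J3 effort already set via bond 2)
#4 stroke→R1  (common-e at J3 fixed by 2)
#0 stroke→J1  (J2: last free bond brings flow in)
#3 stroke→I1  (J1 needs exactly one f-in)

b0 |J1
b1 |J2
b2 |J3
b3 |I1
b4 |R1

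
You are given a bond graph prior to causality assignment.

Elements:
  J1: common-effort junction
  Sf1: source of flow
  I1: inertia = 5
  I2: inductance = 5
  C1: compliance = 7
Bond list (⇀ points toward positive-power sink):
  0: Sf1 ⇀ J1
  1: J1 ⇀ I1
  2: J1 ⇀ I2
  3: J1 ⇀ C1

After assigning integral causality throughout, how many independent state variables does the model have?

3  (C1, I1, I2 all integral)

#0 stroke at Sf1  (Sf1: flow source, stroke at near end)
#1 stroke at I1  (I1 integral (f out))
#2 stroke at I2  (I2: I, integral causality)
#3 stroke at J1  (J1 needs exactly one e-in)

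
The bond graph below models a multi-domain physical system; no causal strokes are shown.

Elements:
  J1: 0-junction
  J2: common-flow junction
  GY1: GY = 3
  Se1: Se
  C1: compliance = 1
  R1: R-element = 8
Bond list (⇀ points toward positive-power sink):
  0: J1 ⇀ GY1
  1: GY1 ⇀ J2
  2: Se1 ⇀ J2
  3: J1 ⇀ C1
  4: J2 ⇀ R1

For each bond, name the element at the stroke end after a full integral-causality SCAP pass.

bond 2 →J2  (source Se1 imposes e)
bond 3 →J1  (C1: C, integral causality)
bond 0 →GY1  (J1: bond 3 brought effort, rest push out)
bond 1 →GY1  (through GY1, causality inverts; strokes same side of GY1)
bond 4 →J2  (J2 flow already set via bond 1)

#0 stroke at GY1
#1 stroke at GY1
#2 stroke at J2
#3 stroke at J1
#4 stroke at J2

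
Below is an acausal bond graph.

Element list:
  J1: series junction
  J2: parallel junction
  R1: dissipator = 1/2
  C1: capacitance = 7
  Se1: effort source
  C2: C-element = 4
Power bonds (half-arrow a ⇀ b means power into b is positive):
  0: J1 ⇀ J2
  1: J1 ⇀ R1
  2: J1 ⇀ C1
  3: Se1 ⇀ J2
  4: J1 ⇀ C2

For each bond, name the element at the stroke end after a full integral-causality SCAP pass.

b0 stroke→J1
b1 stroke→R1
b2 stroke→J1
b3 stroke→J2
b4 stroke→J1

b3 |J2  (source Se1 imposes e)
b0 |J1  (J2 effort already set via bond 3)
b2 |J1  (prefer integral on C1)
b4 |J1  (prefer integral on C2)
b1 |R1  (closing 1-jn rule on J1)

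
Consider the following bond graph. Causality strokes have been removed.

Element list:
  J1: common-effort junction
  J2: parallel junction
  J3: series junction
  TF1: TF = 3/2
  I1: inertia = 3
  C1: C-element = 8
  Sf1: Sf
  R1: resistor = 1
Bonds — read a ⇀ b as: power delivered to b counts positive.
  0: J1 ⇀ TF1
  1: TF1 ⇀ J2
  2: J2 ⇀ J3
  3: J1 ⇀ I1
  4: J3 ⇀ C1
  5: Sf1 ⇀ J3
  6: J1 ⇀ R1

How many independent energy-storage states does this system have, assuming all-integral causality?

2  (C1, I1 all integral)

β5 |Sf1  (Sf1 (Sf) sets flow on bond)
β2 |J3  (J3: bond 5 brought flow, rest push out)
β4 |J3  (1-jn J3 has f-setter on 5)
β1 |J2  (only one effort-in slot at J2)
β0 |TF1  (through TF1, causality passes straight; one stroke at TF1)
β3 |I1  (I1 integral (f out))
β6 |J1  (closing 0-jn rule on J1)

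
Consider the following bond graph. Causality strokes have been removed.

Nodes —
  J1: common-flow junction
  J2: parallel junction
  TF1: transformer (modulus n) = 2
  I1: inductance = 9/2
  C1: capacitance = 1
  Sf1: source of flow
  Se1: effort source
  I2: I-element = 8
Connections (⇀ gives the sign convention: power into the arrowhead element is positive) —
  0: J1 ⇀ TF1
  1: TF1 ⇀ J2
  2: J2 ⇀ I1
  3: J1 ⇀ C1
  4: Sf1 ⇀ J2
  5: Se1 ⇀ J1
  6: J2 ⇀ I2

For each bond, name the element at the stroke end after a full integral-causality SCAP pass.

#0 →TF1
#1 →J2
#2 →I1
#3 →J1
#4 →Sf1
#5 →J1
#6 →I2

bond 4 →Sf1  (Sf1: flow source, stroke at near end)
bond 5 →J1  (Se1 fixes effort; stroke away)
bond 2 →I1  (prefer integral on I1)
bond 3 →J1  (C1 integral (e out))
bond 0 →TF1  (J1 needs exactly one f-in)
bond 1 →J2  (TF1: transformer flips bond 0)
bond 6 →I2  (0-jn J2 has e-setter on 1)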